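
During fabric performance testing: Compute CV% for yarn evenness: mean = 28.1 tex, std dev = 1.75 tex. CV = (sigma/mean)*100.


Formula: CV% = (standard deviation / mean) * 100
Step 1: Ratio = 1.75 / 28.1 = 0.062278
Step 2: CV% = 0.062278 * 100 = 6.2278% ≈ 6.2%

6.2%


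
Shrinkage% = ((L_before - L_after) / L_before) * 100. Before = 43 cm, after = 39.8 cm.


Formula: Shrinkage% = ((L_before - L_after) / L_before) * 100
Step 1: Shrinkage = 43 - 39.8 = 3.2 cm
Step 2: Shrinkage% = (3.2 / 43) * 100
Step 3: Shrinkage% = 0.074419 * 100 = 7.4419% ≈ 7.4%

7.4%


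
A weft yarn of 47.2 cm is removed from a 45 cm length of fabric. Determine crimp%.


Formula: Crimp% = ((L_yarn - L_fabric) / L_fabric) * 100
Step 1: Extension = 47.2 - 45 = 2.2 cm
Step 2: Crimp% = (2.2 / 45) * 100
Step 3: Crimp% = 0.048889 * 100 = 4.8889% ≈ 4.9%

4.9%


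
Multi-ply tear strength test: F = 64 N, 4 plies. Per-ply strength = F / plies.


Formula: Per-ply strength = Total force / Number of plies
Per-ply = 64 N / 4
Per-ply = 16 N

16 N


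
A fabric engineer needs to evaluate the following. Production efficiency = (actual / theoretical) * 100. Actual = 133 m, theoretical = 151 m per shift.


Formula: Efficiency% = (Actual output / Theoretical output) * 100
Efficiency% = (133 / 151) * 100
Efficiency% = 0.880795 * 100 = 88.0795% ≈ 88.1%

88.1%


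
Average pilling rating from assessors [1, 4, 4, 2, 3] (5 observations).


Formula: Mean = sum / count
Sum = 1 + 4 + 4 + 2 + 3 = 14
Mean = 14 / 5 = 2.8

2.8


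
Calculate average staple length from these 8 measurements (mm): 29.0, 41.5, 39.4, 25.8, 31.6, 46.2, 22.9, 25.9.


Formula: Mean = sum of lengths / count
Sum = 29.0 + 41.5 + 39.4 + 25.8 + 31.6 + 46.2 + 22.9 + 25.9
Sum = 262.3 mm
Mean = 262.3 / 8 = 32.79 mm

32.79 mm


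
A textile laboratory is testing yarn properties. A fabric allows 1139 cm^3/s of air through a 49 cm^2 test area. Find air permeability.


Formula: Air Permeability = Airflow / Test Area
AP = 1139 cm^3/s / 49 cm^2
AP = 23.2 cm^3/s/cm^2

23.2 cm^3/s/cm^2


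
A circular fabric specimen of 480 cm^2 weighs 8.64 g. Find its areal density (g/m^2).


Formula: GSM = mass_g / area_m2
Step 1: Convert area: 480 cm^2 = 480 / 10000 = 0.048 m^2
Step 2: GSM = 8.64 g / 0.048 m^2 = 180.0 g/m^2

180.0 g/m^2


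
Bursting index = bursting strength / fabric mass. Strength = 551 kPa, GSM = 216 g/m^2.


Formula: Bursting Index = Bursting Strength / Fabric GSM
BI = 551 kPa / 216 g/m^2
BI = 2.551 kPa/(g/m^2)

2.551 kPa/(g/m^2)


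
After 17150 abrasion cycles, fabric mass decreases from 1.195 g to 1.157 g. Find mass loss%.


Formula: Mass loss% = ((m_before - m_after) / m_before) * 100
Step 1: Mass loss = 1.195 - 1.157 = 0.038 g
Step 2: Ratio = 0.038 / 1.195 = 0.0317992
Step 3: Mass loss% = 0.0317992 * 100 = 3.17992% ≈ 3.18%

3.18%


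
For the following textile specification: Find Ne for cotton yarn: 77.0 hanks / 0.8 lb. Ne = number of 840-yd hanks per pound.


Formula: Ne = hanks / mass_lb
Substituting: Ne = 77.0 / 0.8
Ne = 96.3

96.3 Ne


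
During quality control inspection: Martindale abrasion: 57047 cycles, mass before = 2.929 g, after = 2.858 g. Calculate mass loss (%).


Formula: Mass loss% = ((m_before - m_after) / m_before) * 100
Step 1: Mass loss = 2.929 - 2.858 = 0.071 g
Step 2: Ratio = 0.071 / 2.929 = 0.0242404
Step 3: Mass loss% = 0.0242404 * 100 = 2.42404% ≈ 2.42%

2.42%


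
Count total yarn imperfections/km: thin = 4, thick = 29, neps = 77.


Formula: Total = thin places + thick places + neps
Total = 4 + 29 + 77
Total = 110 imperfections/km

110 imperfections/km


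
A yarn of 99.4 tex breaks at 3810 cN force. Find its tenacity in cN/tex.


Formula: Tenacity = Breaking force / Linear density
Tenacity = 3810 cN / 99.4 tex
Tenacity = 38.33 cN/tex

38.33 cN/tex


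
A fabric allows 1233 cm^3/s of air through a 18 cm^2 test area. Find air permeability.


Formula: Air Permeability = Airflow / Test Area
AP = 1233 cm^3/s / 18 cm^2
AP = 68.5 cm^3/s/cm^2

68.5 cm^3/s/cm^2


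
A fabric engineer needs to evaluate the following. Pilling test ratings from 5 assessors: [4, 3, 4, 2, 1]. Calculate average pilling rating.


Formula: Mean = sum / count
Sum = 4 + 3 + 4 + 2 + 1 = 14
Mean = 14 / 5 = 2.8

2.8


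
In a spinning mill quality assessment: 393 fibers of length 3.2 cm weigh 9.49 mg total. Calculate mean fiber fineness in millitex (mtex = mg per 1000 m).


Formula: fineness (mtex) = mass (mg) / total length (km) = (mass_mg / total_length_m) * 1000
Step 1: Convert fiber length: 3.2 cm = 0.032 m
Step 2: Total fiber length = 393 * 0.032 = 12.576 m
Step 3: Linear density = 9.49 mg / 12.576 m = 0.7546 mg/m
Step 4: fineness = 0.7546 * 1000 = 754.6 mtex

754.6 mtex


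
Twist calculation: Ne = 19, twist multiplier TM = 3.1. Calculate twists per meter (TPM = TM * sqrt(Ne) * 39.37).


Formula: TPM = TM * sqrt(Ne) * 39.37
Step 1: sqrt(Ne) = sqrt(19) = 4.3589
Step 2: TM * sqrt(Ne) = 3.1 * 4.3589 = 13.5126
Step 3: TPM = 13.5126 * 39.37 = 532 twists/m

532 twists/m


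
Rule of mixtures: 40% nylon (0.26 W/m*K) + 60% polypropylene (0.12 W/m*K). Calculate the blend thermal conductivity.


Formula: Blend property = (fraction_A * property_A) + (fraction_B * property_B)
Step 1: Contribution A = 40/100 * 0.26 W/m*K = 0.104 W/m*K
Step 2: Contribution B = 60/100 * 0.12 W/m*K = 0.072 W/m*K
Step 3: Blend thermal conductivity = 0.104 + 0.072 = 0.176 W/m*K

0.176 W/m*K


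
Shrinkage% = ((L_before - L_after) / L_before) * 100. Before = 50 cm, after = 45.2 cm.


Formula: Shrinkage% = ((L_before - L_after) / L_before) * 100
Step 1: Shrinkage = 50 - 45.2 = 4.8 cm
Step 2: Shrinkage% = (4.8 / 50) * 100
Step 3: Shrinkage% = 0.096 * 100 = 9.6%

9.6%


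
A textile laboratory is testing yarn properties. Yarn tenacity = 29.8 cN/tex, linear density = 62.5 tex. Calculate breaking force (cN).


Formula: Breaking force = Tenacity * Linear density
F = 29.8 cN/tex * 62.5 tex
F = 1862.50 cN

1862.50 cN


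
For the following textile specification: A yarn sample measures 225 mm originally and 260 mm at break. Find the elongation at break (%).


Formula: Elongation (%) = ((L_break - L0) / L0) * 100
Step 1: Extension = 260 - 225 = 35 mm
Step 2: Elongation = (35 / 225) * 100
Step 3: Elongation = 0.155556 * 100 = 15.5556% ≈ 15.6%

15.6%


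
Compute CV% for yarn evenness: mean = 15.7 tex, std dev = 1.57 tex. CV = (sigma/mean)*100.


Formula: CV% = (standard deviation / mean) * 100
Step 1: Ratio = 1.57 / 15.7 = 0.1
Step 2: CV% = 0.1 * 100 = 10.0%

10.0%


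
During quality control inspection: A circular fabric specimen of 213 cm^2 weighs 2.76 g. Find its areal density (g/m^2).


Formula: GSM = mass_g / area_m2
Step 1: Convert area: 213 cm^2 = 213 / 10000 = 0.0213 m^2
Step 2: GSM = 2.76 g / 0.0213 m^2 = 129.6 g/m^2

129.6 g/m^2


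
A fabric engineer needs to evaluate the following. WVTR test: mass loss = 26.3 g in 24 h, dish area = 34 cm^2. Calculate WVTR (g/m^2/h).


Formula: WVTR = mass_loss / (area * time)
Step 1: Convert area: 34 cm^2 = 0.0034 m^2
Step 2: WVTR = 26.3 g / (0.0034 m^2 * 24 h)
Step 3: WVTR = 26.3 / 0.0816 = 322.3 g/m^2/h

322.3 g/m^2/h


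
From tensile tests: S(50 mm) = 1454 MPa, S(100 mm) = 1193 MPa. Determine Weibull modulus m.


Formula: m = ln(L1/L2) / ln(S2/S1)
Step 1: ln(L1/L2) = ln(50/100) = -0.69315
Step 2: S2/S1 = 1193/1454 = 0.8205
Step 3: ln(S2/S1) = ln(0.8205) = -0.19784
Step 4: m = -0.69315 / -0.19784 = 3.50

3.50 (Weibull m)


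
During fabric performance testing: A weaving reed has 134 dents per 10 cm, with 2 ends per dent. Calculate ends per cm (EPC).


Formula: EPC = (dents per 10 cm * ends per dent) / 10
Step 1: Total ends per 10 cm = 134 * 2 = 268
Step 2: EPC = 268 / 10 = 26.8 ends/cm

26.8 ends/cm


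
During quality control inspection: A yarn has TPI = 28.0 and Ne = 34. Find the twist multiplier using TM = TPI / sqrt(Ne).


Formula: TM = TPI / sqrt(Ne)
Step 1: sqrt(Ne) = sqrt(34) = 5.831
Step 2: TM = 28.0 / 5.831 = 4.80

4.80 TM


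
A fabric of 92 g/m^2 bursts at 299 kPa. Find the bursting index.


Formula: Bursting Index = Bursting Strength / Fabric GSM
BI = 299 kPa / 92 g/m^2
BI = 3.250 kPa/(g/m^2)

3.250 kPa/(g/m^2)


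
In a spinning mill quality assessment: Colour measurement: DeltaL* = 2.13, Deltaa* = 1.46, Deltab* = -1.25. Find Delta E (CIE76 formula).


Formula: Delta E = sqrt(dL*^2 + da*^2 + db*^2)
Step 1: dL*^2 = 2.13^2 = 4.5369
Step 2: da*^2 = 1.46^2 = 2.1316
Step 3: db*^2 = (-1.25)^2 = 1.5625
Step 4: Sum = 4.5369 + 2.1316 + 1.5625 = 8.231
Step 5: Delta E = sqrt(8.231) = 2.87

2.87 Delta E


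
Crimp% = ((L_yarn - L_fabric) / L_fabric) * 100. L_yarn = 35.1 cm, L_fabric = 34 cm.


Formula: Crimp% = ((L_yarn - L_fabric) / L_fabric) * 100
Step 1: Extension = 35.1 - 34 = 1.1 cm
Step 2: Crimp% = (1.1 / 34) * 100
Step 3: Crimp% = 0.032353 * 100 = 3.2353% ≈ 3.2%

3.2%


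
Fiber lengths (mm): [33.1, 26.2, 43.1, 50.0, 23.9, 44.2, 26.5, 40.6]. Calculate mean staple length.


Formula: Mean = sum of lengths / count
Sum = 33.1 + 26.2 + 43.1 + 50.0 + 23.9 + 44.2 + 26.5 + 40.6
Sum = 287.6 mm
Mean = 287.6 / 8 = 35.95 mm

35.95 mm


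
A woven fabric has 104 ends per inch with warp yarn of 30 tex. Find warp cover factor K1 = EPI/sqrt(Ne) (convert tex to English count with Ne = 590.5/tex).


Formula: K1 = EPI / sqrt(Ne), with Ne = 590.5 / tex_warp
Step 1: Ne = 590.5 / 30 = 19.683
Step 2: sqrt(Ne) = sqrt(19.683) = 4.4366
Step 3: K1 = 104 / 4.4366 = 23.4

23.4


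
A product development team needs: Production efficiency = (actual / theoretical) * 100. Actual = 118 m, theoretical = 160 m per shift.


Formula: Efficiency% = (Actual output / Theoretical output) * 100
Efficiency% = (118 / 160) * 100
Efficiency% = 0.7375 * 100 = 73.75% ≈ 73.8%

73.8%


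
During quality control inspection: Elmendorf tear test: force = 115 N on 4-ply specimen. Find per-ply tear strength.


Formula: Per-ply strength = Total force / Number of plies
Per-ply = 115 N / 4
Per-ply = 28.75 N

28.75 N


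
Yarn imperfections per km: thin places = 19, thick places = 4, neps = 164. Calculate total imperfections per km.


Formula: Total = thin places + thick places + neps
Total = 19 + 4 + 164
Total = 187 imperfections/km

187 imperfections/km


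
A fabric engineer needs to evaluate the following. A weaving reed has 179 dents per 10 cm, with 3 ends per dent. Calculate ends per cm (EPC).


Formula: EPC = (dents per 10 cm * ends per dent) / 10
Step 1: Total ends per 10 cm = 179 * 3 = 537
Step 2: EPC = 537 / 10 = 53.7 ends/cm

53.7 ends/cm


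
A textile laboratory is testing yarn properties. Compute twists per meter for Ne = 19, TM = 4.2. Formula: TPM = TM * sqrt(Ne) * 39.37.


Formula: TPM = TM * sqrt(Ne) * 39.37
Step 1: sqrt(Ne) = sqrt(19) = 4.3589
Step 2: TM * sqrt(Ne) = 4.2 * 4.3589 = 18.3074
Step 3: TPM = 18.3074 * 39.37 = 721 twists/m

721 twists/m


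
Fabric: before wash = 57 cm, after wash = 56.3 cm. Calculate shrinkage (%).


Formula: Shrinkage% = ((L_before - L_after) / L_before) * 100
Step 1: Shrinkage = 57 - 56.3 = 0.7 cm
Step 2: Shrinkage% = (0.7 / 57) * 100
Step 3: Shrinkage% = 0.012281 * 100 = 1.2281% ≈ 1.2%

1.2%


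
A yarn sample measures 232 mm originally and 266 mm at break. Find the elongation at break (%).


Formula: Elongation (%) = ((L_break - L0) / L0) * 100
Step 1: Extension = 266 - 232 = 34 mm
Step 2: Elongation = (34 / 232) * 100
Step 3: Elongation = 0.146552 * 100 = 14.6552% ≈ 14.7%

14.7%


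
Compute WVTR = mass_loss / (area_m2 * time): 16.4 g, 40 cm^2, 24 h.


Formula: WVTR = mass_loss / (area * time)
Step 1: Convert area: 40 cm^2 = 0.004 m^2
Step 2: WVTR = 16.4 g / (0.004 m^2 * 24 h)
Step 3: WVTR = 16.4 / 0.096 = 170.8 g/m^2/h

170.8 g/m^2/h


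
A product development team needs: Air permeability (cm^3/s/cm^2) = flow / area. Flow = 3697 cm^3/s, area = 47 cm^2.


Formula: Air Permeability = Airflow / Test Area
AP = 3697 cm^3/s / 47 cm^2
AP = 78.7 cm^3/s/cm^2

78.7 cm^3/s/cm^2


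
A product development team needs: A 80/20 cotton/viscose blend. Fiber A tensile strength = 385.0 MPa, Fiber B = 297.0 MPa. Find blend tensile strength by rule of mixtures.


Formula: Blend property = (fraction_A * property_A) + (fraction_B * property_B)
Step 1: Contribution A = 80/100 * 385.0 MPa = 308.0 MPa
Step 2: Contribution B = 20/100 * 297.0 MPa = 59.4 MPa
Step 3: Blend tensile strength = 308.0 + 59.4 = 367.4 MPa

367.4 MPa


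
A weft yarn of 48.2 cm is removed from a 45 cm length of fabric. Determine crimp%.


Formula: Crimp% = ((L_yarn - L_fabric) / L_fabric) * 100
Step 1: Extension = 48.2 - 45 = 3.2 cm
Step 2: Crimp% = (3.2 / 45) * 100
Step 3: Crimp% = 0.071111 * 100 = 7.1111% ≈ 7.1%

7.1%


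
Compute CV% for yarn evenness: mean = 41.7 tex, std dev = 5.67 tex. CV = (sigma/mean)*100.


Formula: CV% = (standard deviation / mean) * 100
Step 1: Ratio = 5.67 / 41.7 = 0.135971
Step 2: CV% = 0.135971 * 100 = 13.5971% ≈ 13.6%

13.6%


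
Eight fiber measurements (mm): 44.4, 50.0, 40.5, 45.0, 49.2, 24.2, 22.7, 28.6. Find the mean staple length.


Formula: Mean = sum of lengths / count
Sum = 44.4 + 50.0 + 40.5 + 45.0 + 49.2 + 24.2 + 22.7 + 28.6
Sum = 304.6 mm
Mean = 304.6 / 8 = 38.08 mm

38.08 mm


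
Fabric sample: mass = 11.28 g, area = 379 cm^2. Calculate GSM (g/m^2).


Formula: GSM = mass_g / area_m2
Step 1: Convert area: 379 cm^2 = 379 / 10000 = 0.0379 m^2
Step 2: GSM = 11.28 g / 0.0379 m^2 = 297.6 g/m^2

297.6 g/m^2


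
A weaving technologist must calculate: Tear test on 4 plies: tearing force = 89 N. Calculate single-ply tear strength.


Formula: Per-ply strength = Total force / Number of plies
Per-ply = 89 N / 4
Per-ply = 22.25 N

22.25 N


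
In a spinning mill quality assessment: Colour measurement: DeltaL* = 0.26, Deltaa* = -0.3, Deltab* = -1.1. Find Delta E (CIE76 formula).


Formula: Delta E = sqrt(dL*^2 + da*^2 + db*^2)
Step 1: dL*^2 = 0.26^2 = 0.0676
Step 2: da*^2 = (-0.3)^2 = 0.09
Step 3: db*^2 = (-1.1)^2 = 1.21
Step 4: Sum = 0.0676 + 0.09 + 1.21 = 1.3676
Step 5: Delta E = sqrt(1.3676) = 1.17

1.17 Delta E


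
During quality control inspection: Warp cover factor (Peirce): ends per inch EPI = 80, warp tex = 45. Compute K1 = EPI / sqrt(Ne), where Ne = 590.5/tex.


Formula: K1 = EPI / sqrt(Ne), with Ne = 590.5 / tex_warp
Step 1: Ne = 590.5 / 45 = 13.122
Step 2: sqrt(Ne) = sqrt(13.122) = 3.6224
Step 3: K1 = 80 / 3.6224 = 22.1

22.1


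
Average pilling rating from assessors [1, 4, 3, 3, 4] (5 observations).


Formula: Mean = sum / count
Sum = 1 + 4 + 3 + 3 + 4 = 15
Mean = 15 / 5 = 3.0

3.0


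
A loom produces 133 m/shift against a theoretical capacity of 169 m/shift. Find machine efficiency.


Formula: Efficiency% = (Actual output / Theoretical output) * 100
Efficiency% = (133 / 169) * 100
Efficiency% = 0.786982 * 100 = 78.6982% ≈ 78.7%

78.7%


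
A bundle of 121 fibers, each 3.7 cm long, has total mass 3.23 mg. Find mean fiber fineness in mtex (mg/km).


Formula: fineness (mtex) = mass (mg) / total length (km) = (mass_mg / total_length_m) * 1000
Step 1: Convert fiber length: 3.7 cm = 0.037 m
Step 2: Total fiber length = 121 * 0.037 = 4.477 m
Step 3: Linear density = 3.23 mg / 4.477 m = 0.7215 mg/m
Step 4: fineness = 0.7215 * 1000 = 721.5 mtex

721.5 mtex


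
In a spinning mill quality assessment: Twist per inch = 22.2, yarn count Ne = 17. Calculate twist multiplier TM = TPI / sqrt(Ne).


Formula: TM = TPI / sqrt(Ne)
Step 1: sqrt(Ne) = sqrt(17) = 4.1231
Step 2: TM = 22.2 / 4.1231 = 5.38

5.38 TM


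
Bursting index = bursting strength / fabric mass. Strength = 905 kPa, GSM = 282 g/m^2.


Formula: Bursting Index = Bursting Strength / Fabric GSM
BI = 905 kPa / 282 g/m^2
BI = 3.209 kPa/(g/m^2)

3.209 kPa/(g/m^2)


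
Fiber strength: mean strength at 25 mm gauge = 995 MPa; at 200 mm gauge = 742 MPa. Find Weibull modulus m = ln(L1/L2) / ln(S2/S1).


Formula: m = ln(L1/L2) / ln(S2/S1)
Step 1: ln(L1/L2) = ln(25/200) = -2.07944
Step 2: S2/S1 = 742/995 = 0.74573
Step 3: ln(S2/S1) = ln(0.74573) = -0.29339
Step 4: m = -2.07944 / -0.29339 = 7.09

7.09 (Weibull m)


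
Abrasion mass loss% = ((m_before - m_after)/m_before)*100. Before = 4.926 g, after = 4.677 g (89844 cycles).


Formula: Mass loss% = ((m_before - m_after) / m_before) * 100
Step 1: Mass loss = 4.926 - 4.677 = 0.249 g
Step 2: Ratio = 0.249 / 4.926 = 0.0505481
Step 3: Mass loss% = 0.0505481 * 100 = 5.05481% ≈ 5.05%

5.05%


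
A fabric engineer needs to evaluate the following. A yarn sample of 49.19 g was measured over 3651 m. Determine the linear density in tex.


Formula: Tex = (mass_g / length_m) * 1000
Substituting: Tex = (49.19 / 3651) * 1000
Intermediate: 49.19 / 3651 = 0.01347302 g/m
Tex = 0.01347302 * 1000 = 13.47 tex

13.47 tex


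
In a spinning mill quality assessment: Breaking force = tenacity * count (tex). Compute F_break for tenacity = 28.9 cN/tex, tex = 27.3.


Formula: Breaking force = Tenacity * Linear density
F = 28.9 cN/tex * 27.3 tex
F = 788.97 cN

788.97 cN


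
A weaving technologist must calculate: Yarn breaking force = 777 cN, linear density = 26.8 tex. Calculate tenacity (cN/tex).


Formula: Tenacity = Breaking force / Linear density
Tenacity = 777 cN / 26.8 tex
Tenacity = 28.99 cN/tex

28.99 cN/tex


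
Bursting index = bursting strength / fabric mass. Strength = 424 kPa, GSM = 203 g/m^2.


Formula: Bursting Index = Bursting Strength / Fabric GSM
BI = 424 kPa / 203 g/m^2
BI = 2.089 kPa/(g/m^2)

2.089 kPa/(g/m^2)


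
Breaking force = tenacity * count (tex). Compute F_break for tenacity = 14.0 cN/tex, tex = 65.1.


Formula: Breaking force = Tenacity * Linear density
F = 14.0 cN/tex * 65.1 tex
F = 911.40 cN

911.40 cN


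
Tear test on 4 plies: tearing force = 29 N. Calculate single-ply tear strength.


Formula: Per-ply strength = Total force / Number of plies
Per-ply = 29 N / 4
Per-ply = 7.25 N

7.25 N


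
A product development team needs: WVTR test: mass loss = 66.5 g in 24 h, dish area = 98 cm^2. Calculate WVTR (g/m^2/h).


Formula: WVTR = mass_loss / (area * time)
Step 1: Convert area: 98 cm^2 = 0.0098 m^2
Step 2: WVTR = 66.5 g / (0.0098 m^2 * 24 h)
Step 3: WVTR = 66.5 / 0.2352 = 282.7 g/m^2/h

282.7 g/m^2/h


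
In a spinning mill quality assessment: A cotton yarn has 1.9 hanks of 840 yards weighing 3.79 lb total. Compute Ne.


Formula: Ne = hanks / mass_lb
Substituting: Ne = 1.9 / 3.79
Ne = 0.5

0.5 Ne


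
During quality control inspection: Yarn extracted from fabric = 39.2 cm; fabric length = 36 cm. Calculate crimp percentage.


Formula: Crimp% = ((L_yarn - L_fabric) / L_fabric) * 100
Step 1: Extension = 39.2 - 36 = 3.2 cm
Step 2: Crimp% = (3.2 / 36) * 100
Step 3: Crimp% = 0.088889 * 100 = 8.8889% ≈ 8.9%

8.9%


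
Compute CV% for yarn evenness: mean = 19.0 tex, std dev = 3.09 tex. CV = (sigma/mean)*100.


Formula: CV% = (standard deviation / mean) * 100
Step 1: Ratio = 3.09 / 19.0 = 0.162632
Step 2: CV% = 0.162632 * 100 = 16.2632% ≈ 16.3%

16.3%


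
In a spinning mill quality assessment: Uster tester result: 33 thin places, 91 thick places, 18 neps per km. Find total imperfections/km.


Formula: Total = thin places + thick places + neps
Total = 33 + 91 + 18
Total = 142 imperfections/km

142 imperfections/km


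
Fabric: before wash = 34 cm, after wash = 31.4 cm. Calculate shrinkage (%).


Formula: Shrinkage% = ((L_before - L_after) / L_before) * 100
Step 1: Shrinkage = 34 - 31.4 = 2.6 cm
Step 2: Shrinkage% = (2.6 / 34) * 100
Step 3: Shrinkage% = 0.076471 * 100 = 7.6471% ≈ 7.6%

7.6%


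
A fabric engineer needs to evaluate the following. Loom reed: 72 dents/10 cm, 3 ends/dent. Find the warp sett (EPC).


Formula: EPC = (dents per 10 cm * ends per dent) / 10
Step 1: Total ends per 10 cm = 72 * 3 = 216
Step 2: EPC = 216 / 10 = 21.6 ends/cm

21.6 ends/cm


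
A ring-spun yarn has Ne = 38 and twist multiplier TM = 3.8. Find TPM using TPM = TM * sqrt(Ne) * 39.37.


Formula: TPM = TM * sqrt(Ne) * 39.37
Step 1: sqrt(Ne) = sqrt(38) = 6.1644
Step 2: TM * sqrt(Ne) = 3.8 * 6.1644 = 23.4247
Step 3: TPM = 23.4247 * 39.37 = 922 twists/m

922 twists/m


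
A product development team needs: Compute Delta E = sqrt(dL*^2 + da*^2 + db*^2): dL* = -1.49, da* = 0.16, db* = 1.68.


Formula: Delta E = sqrt(dL*^2 + da*^2 + db*^2)
Step 1: dL*^2 = (-1.49)^2 = 2.2201
Step 2: da*^2 = 0.16^2 = 0.0256
Step 3: db*^2 = 1.68^2 = 2.8224
Step 4: Sum = 2.2201 + 0.0256 + 2.8224 = 5.0681
Step 5: Delta E = sqrt(5.0681) = 2.25

2.25 Delta E


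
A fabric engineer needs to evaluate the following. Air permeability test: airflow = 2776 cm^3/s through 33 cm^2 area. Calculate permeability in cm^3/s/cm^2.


Formula: Air Permeability = Airflow / Test Area
AP = 2776 cm^3/s / 33 cm^2
AP = 84.1 cm^3/s/cm^2

84.1 cm^3/s/cm^2


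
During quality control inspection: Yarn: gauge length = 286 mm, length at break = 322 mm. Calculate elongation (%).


Formula: Elongation (%) = ((L_break - L0) / L0) * 100
Step 1: Extension = 322 - 286 = 36 mm
Step 2: Elongation = (36 / 286) * 100
Step 3: Elongation = 0.125874 * 100 = 12.5874% ≈ 12.6%

12.6%


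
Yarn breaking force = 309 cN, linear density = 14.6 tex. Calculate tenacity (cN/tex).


Formula: Tenacity = Breaking force / Linear density
Tenacity = 309 cN / 14.6 tex
Tenacity = 21.16 cN/tex

21.16 cN/tex


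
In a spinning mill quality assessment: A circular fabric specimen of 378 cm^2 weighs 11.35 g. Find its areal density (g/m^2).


Formula: GSM = mass_g / area_m2
Step 1: Convert area: 378 cm^2 = 378 / 10000 = 0.0378 m^2
Step 2: GSM = 11.35 g / 0.0378 m^2 = 300.3 g/m^2

300.3 g/m^2


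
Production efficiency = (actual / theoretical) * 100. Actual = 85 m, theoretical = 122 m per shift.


Formula: Efficiency% = (Actual output / Theoretical output) * 100
Efficiency% = (85 / 122) * 100
Efficiency% = 0.696721 * 100 = 69.6721% ≈ 69.7%

69.7%


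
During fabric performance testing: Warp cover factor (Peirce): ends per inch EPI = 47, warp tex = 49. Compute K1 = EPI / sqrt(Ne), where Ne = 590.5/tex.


Formula: K1 = EPI / sqrt(Ne), with Ne = 590.5 / tex_warp
Step 1: Ne = 590.5 / 49 = 12.051
Step 2: sqrt(Ne) = sqrt(12.051) = 3.4715
Step 3: K1 = 47 / 3.4715 = 13.5

13.5


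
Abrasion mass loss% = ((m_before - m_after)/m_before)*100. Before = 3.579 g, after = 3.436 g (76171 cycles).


Formula: Mass loss% = ((m_before - m_after) / m_before) * 100
Step 1: Mass loss = 3.579 - 3.436 = 0.143 g
Step 2: Ratio = 0.143 / 3.579 = 0.0399553
Step 3: Mass loss% = 0.0399553 * 100 = 3.99553% ≈ 4.00%

4.00%


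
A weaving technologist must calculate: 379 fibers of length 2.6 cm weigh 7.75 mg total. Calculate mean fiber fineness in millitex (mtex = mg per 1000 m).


Formula: fineness (mtex) = mass (mg) / total length (km) = (mass_mg / total_length_m) * 1000
Step 1: Convert fiber length: 2.6 cm = 0.026 m
Step 2: Total fiber length = 379 * 0.026 = 9.854 m
Step 3: Linear density = 7.75 mg / 9.854 m = 0.7865 mg/m
Step 4: fineness = 0.7865 * 1000 = 786.5 mtex

786.5 mtex


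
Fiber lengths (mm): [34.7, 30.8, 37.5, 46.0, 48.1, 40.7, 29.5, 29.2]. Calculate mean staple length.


Formula: Mean = sum of lengths / count
Sum = 34.7 + 30.8 + 37.5 + 46.0 + 48.1 + 40.7 + 29.5 + 29.2
Sum = 296.5 mm
Mean = 296.5 / 8 = 37.06 mm

37.06 mm


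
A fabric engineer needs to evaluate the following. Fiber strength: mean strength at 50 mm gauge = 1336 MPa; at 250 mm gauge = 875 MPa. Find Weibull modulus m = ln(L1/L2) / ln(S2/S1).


Formula: m = ln(L1/L2) / ln(S2/S1)
Step 1: ln(L1/L2) = ln(50/250) = -1.60944
Step 2: S2/S1 = 875/1336 = 0.65494
Step 3: ln(S2/S1) = ln(0.65494) = -0.42321
Step 4: m = -1.60944 / -0.42321 = 3.80

3.80 (Weibull m)


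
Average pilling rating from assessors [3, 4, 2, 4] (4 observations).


Formula: Mean = sum / count
Sum = 3 + 4 + 2 + 4 = 13
Mean = 13 / 4 = 3.3

3.3


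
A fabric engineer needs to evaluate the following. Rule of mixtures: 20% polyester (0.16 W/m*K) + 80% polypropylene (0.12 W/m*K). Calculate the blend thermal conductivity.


Formula: Blend property = (fraction_A * property_A) + (fraction_B * property_B)
Step 1: Contribution A = 20/100 * 0.16 W/m*K = 0.032 W/m*K
Step 2: Contribution B = 80/100 * 0.12 W/m*K = 0.096 W/m*K
Step 3: Blend thermal conductivity = 0.032 + 0.096 = 0.128 W/m*K

0.128 W/m*K


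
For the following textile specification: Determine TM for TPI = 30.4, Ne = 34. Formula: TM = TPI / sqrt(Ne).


Formula: TM = TPI / sqrt(Ne)
Step 1: sqrt(Ne) = sqrt(34) = 5.831
Step 2: TM = 30.4 / 5.831 = 5.21

5.21 TM


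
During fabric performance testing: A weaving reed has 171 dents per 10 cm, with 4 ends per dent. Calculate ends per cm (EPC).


Formula: EPC = (dents per 10 cm * ends per dent) / 10
Step 1: Total ends per 10 cm = 171 * 4 = 684
Step 2: EPC = 684 / 10 = 68.4 ends/cm

68.4 ends/cm


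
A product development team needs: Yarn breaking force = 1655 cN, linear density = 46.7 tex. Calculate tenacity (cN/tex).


Formula: Tenacity = Breaking force / Linear density
Tenacity = 1655 cN / 46.7 tex
Tenacity = 35.44 cN/tex

35.44 cN/tex


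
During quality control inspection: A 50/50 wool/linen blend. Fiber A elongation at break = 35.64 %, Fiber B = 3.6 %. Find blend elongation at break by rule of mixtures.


Formula: Blend property = (fraction_A * property_A) + (fraction_B * property_B)
Step 1: Contribution A = 50/100 * 35.64 % = 17.82 %
Step 2: Contribution B = 50/100 * 3.6 % = 1.8 %
Step 3: Blend elongation at break = 17.82 + 1.8 = 19.62 %

19.62 %


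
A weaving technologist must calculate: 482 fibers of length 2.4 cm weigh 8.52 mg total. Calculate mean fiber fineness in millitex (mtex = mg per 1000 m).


Formula: fineness (mtex) = mass (mg) / total length (km) = (mass_mg / total_length_m) * 1000
Step 1: Convert fiber length: 2.4 cm = 0.024 m
Step 2: Total fiber length = 482 * 0.024 = 11.568 m
Step 3: Linear density = 8.52 mg / 11.568 m = 0.7365 mg/m
Step 4: fineness = 0.7365 * 1000 = 736.5 mtex

736.5 mtex


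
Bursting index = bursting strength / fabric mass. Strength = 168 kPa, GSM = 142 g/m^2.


Formula: Bursting Index = Bursting Strength / Fabric GSM
BI = 168 kPa / 142 g/m^2
BI = 1.183 kPa/(g/m^2)

1.183 kPa/(g/m^2)


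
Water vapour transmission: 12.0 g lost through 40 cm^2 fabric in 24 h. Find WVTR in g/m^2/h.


Formula: WVTR = mass_loss / (area * time)
Step 1: Convert area: 40 cm^2 = 0.004 m^2
Step 2: WVTR = 12.0 g / (0.004 m^2 * 24 h)
Step 3: WVTR = 12.0 / 0.096 = 125.0 g/m^2/h

125.0 g/m^2/h


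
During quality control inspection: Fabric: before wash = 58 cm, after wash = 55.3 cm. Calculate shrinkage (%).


Formula: Shrinkage% = ((L_before - L_after) / L_before) * 100
Step 1: Shrinkage = 58 - 55.3 = 2.7 cm
Step 2: Shrinkage% = (2.7 / 58) * 100
Step 3: Shrinkage% = 0.046552 * 100 = 4.6552% ≈ 4.7%

4.7%


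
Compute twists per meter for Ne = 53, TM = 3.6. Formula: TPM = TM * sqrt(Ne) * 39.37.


Formula: TPM = TM * sqrt(Ne) * 39.37
Step 1: sqrt(Ne) = sqrt(53) = 7.2801
Step 2: TM * sqrt(Ne) = 3.6 * 7.2801 = 26.2084
Step 3: TPM = 26.2084 * 39.37 = 1032 twists/m

1032 twists/m


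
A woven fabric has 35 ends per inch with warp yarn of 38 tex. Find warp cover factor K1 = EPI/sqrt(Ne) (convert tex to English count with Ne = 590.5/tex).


Formula: K1 = EPI / sqrt(Ne), with Ne = 590.5 / tex_warp
Step 1: Ne = 590.5 / 38 = 15.539
Step 2: sqrt(Ne) = sqrt(15.539) = 3.942
Step 3: K1 = 35 / 3.942 = 8.9

8.9


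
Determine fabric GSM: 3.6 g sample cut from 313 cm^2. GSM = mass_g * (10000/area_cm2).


Formula: GSM = mass_g / area_m2
Step 1: Convert area: 313 cm^2 = 313 / 10000 = 0.0313 m^2
Step 2: GSM = 3.6 g / 0.0313 m^2 = 115.0 g/m^2

115.0 g/m^2


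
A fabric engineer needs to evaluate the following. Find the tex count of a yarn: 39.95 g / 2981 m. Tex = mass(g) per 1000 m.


Formula: Tex = (mass_g / length_m) * 1000
Substituting: Tex = (39.95 / 2981) * 1000
Intermediate: 39.95 / 2981 = 0.01340154 g/m
Tex = 0.01340154 * 1000 = 13.40 tex

13.40 tex


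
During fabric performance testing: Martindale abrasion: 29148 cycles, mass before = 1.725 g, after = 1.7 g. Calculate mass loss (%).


Formula: Mass loss% = ((m_before - m_after) / m_before) * 100
Step 1: Mass loss = 1.725 - 1.7 = 0.025 g
Step 2: Ratio = 0.025 / 1.725 = 0.0144928
Step 3: Mass loss% = 0.0144928 * 100 = 1.44928% ≈ 1.45%

1.45%


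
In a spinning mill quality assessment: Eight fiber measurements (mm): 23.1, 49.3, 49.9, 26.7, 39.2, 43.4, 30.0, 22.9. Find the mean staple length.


Formula: Mean = sum of lengths / count
Sum = 23.1 + 49.3 + 49.9 + 26.7 + 39.2 + 43.4 + 30.0 + 22.9
Sum = 284.5 mm
Mean = 284.5 / 8 = 35.56 mm

35.56 mm


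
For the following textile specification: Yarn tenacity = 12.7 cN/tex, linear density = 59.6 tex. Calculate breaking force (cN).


Formula: Breaking force = Tenacity * Linear density
F = 12.7 cN/tex * 59.6 tex
F = 756.92 cN

756.92 cN


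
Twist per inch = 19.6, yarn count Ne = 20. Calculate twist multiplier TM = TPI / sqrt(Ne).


Formula: TM = TPI / sqrt(Ne)
Step 1: sqrt(Ne) = sqrt(20) = 4.4721
Step 2: TM = 19.6 / 4.4721 = 4.38

4.38 TM


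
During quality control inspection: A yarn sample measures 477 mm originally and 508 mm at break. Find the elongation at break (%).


Formula: Elongation (%) = ((L_break - L0) / L0) * 100
Step 1: Extension = 508 - 477 = 31 mm
Step 2: Elongation = (31 / 477) * 100
Step 3: Elongation = 0.06499 * 100 = 6.499% ≈ 6.5%

6.5%


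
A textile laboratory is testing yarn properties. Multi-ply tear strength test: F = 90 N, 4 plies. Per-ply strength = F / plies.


Formula: Per-ply strength = Total force / Number of plies
Per-ply = 90 N / 4
Per-ply = 22.5 N

22.5 N


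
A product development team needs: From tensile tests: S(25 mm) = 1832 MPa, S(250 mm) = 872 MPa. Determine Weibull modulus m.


Formula: m = ln(L1/L2) / ln(S2/S1)
Step 1: ln(L1/L2) = ln(25/250) = -2.30259
Step 2: S2/S1 = 872/1832 = 0.47598
Step 3: ln(S2/S1) = ln(0.47598) = -0.74238
Step 4: m = -2.30259 / -0.74238 = 3.10

3.10 (Weibull m)


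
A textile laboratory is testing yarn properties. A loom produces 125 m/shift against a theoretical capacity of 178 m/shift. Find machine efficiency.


Formula: Efficiency% = (Actual output / Theoretical output) * 100
Efficiency% = (125 / 178) * 100
Efficiency% = 0.702247 * 100 = 70.2247% ≈ 70.2%

70.2%


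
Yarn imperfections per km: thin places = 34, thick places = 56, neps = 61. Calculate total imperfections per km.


Formula: Total = thin places + thick places + neps
Total = 34 + 56 + 61
Total = 151 imperfections/km

151 imperfections/km


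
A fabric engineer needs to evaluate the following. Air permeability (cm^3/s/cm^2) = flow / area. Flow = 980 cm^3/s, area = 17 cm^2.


Formula: Air Permeability = Airflow / Test Area
AP = 980 cm^3/s / 17 cm^2
AP = 57.6 cm^3/s/cm^2

57.6 cm^3/s/cm^2


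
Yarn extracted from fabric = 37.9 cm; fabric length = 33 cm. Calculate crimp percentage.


Formula: Crimp% = ((L_yarn - L_fabric) / L_fabric) * 100
Step 1: Extension = 37.9 - 33 = 4.9 cm
Step 2: Crimp% = (4.9 / 33) * 100
Step 3: Crimp% = 0.148485 * 100 = 14.8485% ≈ 14.8%

14.8%


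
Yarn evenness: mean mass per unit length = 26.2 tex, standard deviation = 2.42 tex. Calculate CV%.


Formula: CV% = (standard deviation / mean) * 100
Step 1: Ratio = 2.42 / 26.2 = 0.092366
Step 2: CV% = 0.092366 * 100 = 9.2366% ≈ 9.2%

9.2%


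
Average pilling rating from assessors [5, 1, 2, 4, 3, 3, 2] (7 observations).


Formula: Mean = sum / count
Sum = 5 + 1 + 2 + 4 + 3 + 3 + 2 = 20
Mean = 20 / 7 = 2.9

2.9


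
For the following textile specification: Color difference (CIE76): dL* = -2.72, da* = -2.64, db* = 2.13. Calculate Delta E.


Formula: Delta E = sqrt(dL*^2 + da*^2 + db*^2)
Step 1: dL*^2 = (-2.72)^2 = 7.3984
Step 2: da*^2 = (-2.64)^2 = 6.9696
Step 3: db*^2 = 2.13^2 = 4.5369
Step 4: Sum = 7.3984 + 6.9696 + 4.5369 = 18.9049
Step 5: Delta E = sqrt(18.9049) = 4.35

4.35 Delta E


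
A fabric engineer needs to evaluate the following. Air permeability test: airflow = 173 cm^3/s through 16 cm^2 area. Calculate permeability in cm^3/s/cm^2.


Formula: Air Permeability = Airflow / Test Area
AP = 173 cm^3/s / 16 cm^2
AP = 10.8 cm^3/s/cm^2

10.8 cm^3/s/cm^2


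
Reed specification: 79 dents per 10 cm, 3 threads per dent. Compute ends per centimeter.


Formula: EPC = (dents per 10 cm * ends per dent) / 10
Step 1: Total ends per 10 cm = 79 * 3 = 237
Step 2: EPC = 237 / 10 = 23.7 ends/cm

23.7 ends/cm


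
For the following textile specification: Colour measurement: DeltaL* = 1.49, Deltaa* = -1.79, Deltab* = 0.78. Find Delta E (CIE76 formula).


Formula: Delta E = sqrt(dL*^2 + da*^2 + db*^2)
Step 1: dL*^2 = 1.49^2 = 2.2201
Step 2: da*^2 = (-1.79)^2 = 3.2041
Step 3: db*^2 = 0.78^2 = 0.6084
Step 4: Sum = 2.2201 + 3.2041 + 0.6084 = 6.0326
Step 5: Delta E = sqrt(6.0326) = 2.46

2.46 Delta E


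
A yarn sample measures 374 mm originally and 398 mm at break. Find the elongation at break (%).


Formula: Elongation (%) = ((L_break - L0) / L0) * 100
Step 1: Extension = 398 - 374 = 24 mm
Step 2: Elongation = (24 / 374) * 100
Step 3: Elongation = 0.064171 * 100 = 6.4171% ≈ 6.4%

6.4%


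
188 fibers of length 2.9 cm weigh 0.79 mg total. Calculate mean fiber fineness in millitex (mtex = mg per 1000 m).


Formula: fineness (mtex) = mass (mg) / total length (km) = (mass_mg / total_length_m) * 1000
Step 1: Convert fiber length: 2.9 cm = 0.029 m
Step 2: Total fiber length = 188 * 0.029 = 5.452 m
Step 3: Linear density = 0.79 mg / 5.452 m = 0.1449 mg/m
Step 4: fineness = 0.1449 * 1000 = 144.9 mtex

144.9 mtex


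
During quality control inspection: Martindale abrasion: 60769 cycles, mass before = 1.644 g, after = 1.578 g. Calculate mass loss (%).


Formula: Mass loss% = ((m_before - m_after) / m_before) * 100
Step 1: Mass loss = 1.644 - 1.578 = 0.066 g
Step 2: Ratio = 0.066 / 1.644 = 0.040146
Step 3: Mass loss% = 0.040146 * 100 = 4.0146% ≈ 4.01%

4.01%


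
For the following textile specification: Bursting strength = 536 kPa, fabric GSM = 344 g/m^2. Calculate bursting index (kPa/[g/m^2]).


Formula: Bursting Index = Bursting Strength / Fabric GSM
BI = 536 kPa / 344 g/m^2
BI = 1.558 kPa/(g/m^2)

1.558 kPa/(g/m^2)


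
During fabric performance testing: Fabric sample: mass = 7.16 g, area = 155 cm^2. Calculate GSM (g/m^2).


Formula: GSM = mass_g / area_m2
Step 1: Convert area: 155 cm^2 = 155 / 10000 = 0.0155 m^2
Step 2: GSM = 7.16 g / 0.0155 m^2 = 461.9 g/m^2

461.9 g/m^2


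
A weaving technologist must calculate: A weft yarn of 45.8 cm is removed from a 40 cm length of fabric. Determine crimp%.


Formula: Crimp% = ((L_yarn - L_fabric) / L_fabric) * 100
Step 1: Extension = 45.8 - 40 = 5.8 cm
Step 2: Crimp% = (5.8 / 40) * 100
Step 3: Crimp% = 0.145 * 100 = 14.5%

14.5%


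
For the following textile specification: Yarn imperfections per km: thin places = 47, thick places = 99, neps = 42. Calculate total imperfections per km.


Formula: Total = thin places + thick places + neps
Total = 47 + 99 + 42
Total = 188 imperfections/km

188 imperfections/km


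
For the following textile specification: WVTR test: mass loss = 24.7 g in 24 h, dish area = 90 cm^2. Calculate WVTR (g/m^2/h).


Formula: WVTR = mass_loss / (area * time)
Step 1: Convert area: 90 cm^2 = 0.009 m^2
Step 2: WVTR = 24.7 g / (0.009 m^2 * 24 h)
Step 3: WVTR = 24.7 / 0.216 = 114.4 g/m^2/h

114.4 g/m^2/h


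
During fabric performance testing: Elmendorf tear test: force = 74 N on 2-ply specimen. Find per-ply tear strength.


Formula: Per-ply strength = Total force / Number of plies
Per-ply = 74 N / 2
Per-ply = 37 N

37 N


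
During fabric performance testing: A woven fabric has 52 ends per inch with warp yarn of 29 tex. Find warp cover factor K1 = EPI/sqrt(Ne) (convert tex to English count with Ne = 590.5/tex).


Formula: K1 = EPI / sqrt(Ne), with Ne = 590.5 / tex_warp
Step 1: Ne = 590.5 / 29 = 20.362
Step 2: sqrt(Ne) = sqrt(20.362) = 4.5124
Step 3: K1 = 52 / 4.5124 = 11.5

11.5


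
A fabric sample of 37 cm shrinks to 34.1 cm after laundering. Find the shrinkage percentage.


Formula: Shrinkage% = ((L_before - L_after) / L_before) * 100
Step 1: Shrinkage = 37 - 34.1 = 2.9 cm
Step 2: Shrinkage% = (2.9 / 37) * 100
Step 3: Shrinkage% = 0.078378 * 100 = 7.8378% ≈ 7.8%

7.8%


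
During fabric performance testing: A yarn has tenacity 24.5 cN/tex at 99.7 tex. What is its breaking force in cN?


Formula: Breaking force = Tenacity * Linear density
F = 24.5 cN/tex * 99.7 tex
F = 2442.65 cN

2442.65 cN


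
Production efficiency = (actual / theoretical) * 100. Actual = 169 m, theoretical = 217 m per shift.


Formula: Efficiency% = (Actual output / Theoretical output) * 100
Efficiency% = (169 / 217) * 100
Efficiency% = 0.778802 * 100 = 77.8802% ≈ 77.9%

77.9%


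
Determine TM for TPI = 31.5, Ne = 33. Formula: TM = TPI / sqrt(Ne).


Formula: TM = TPI / sqrt(Ne)
Step 1: sqrt(Ne) = sqrt(33) = 5.7446
Step 2: TM = 31.5 / 5.7446 = 5.48

5.48 TM


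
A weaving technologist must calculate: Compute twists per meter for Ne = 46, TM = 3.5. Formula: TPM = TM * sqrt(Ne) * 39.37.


Formula: TPM = TM * sqrt(Ne) * 39.37
Step 1: sqrt(Ne) = sqrt(46) = 6.7823
Step 2: TM * sqrt(Ne) = 3.5 * 6.7823 = 23.7381
Step 3: TPM = 23.7381 * 39.37 = 935 twists/m

935 twists/m


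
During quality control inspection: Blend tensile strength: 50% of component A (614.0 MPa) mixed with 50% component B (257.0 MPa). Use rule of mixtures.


Formula: Blend property = (fraction_A * property_A) + (fraction_B * property_B)
Step 1: Contribution A = 50/100 * 614.0 MPa = 307.0 MPa
Step 2: Contribution B = 50/100 * 257.0 MPa = 128.5 MPa
Step 3: Blend tensile strength = 307.0 + 128.5 = 435.5 MPa

435.5 MPa


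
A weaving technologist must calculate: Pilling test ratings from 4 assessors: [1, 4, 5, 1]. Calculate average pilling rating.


Formula: Mean = sum / count
Sum = 1 + 4 + 5 + 1 = 11
Mean = 11 / 4 = 2.8

2.8


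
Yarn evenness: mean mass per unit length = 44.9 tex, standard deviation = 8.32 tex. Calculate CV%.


Formula: CV% = (standard deviation / mean) * 100
Step 1: Ratio = 8.32 / 44.9 = 0.185301
Step 2: CV% = 0.185301 * 100 = 18.5301% ≈ 18.5%

18.5%


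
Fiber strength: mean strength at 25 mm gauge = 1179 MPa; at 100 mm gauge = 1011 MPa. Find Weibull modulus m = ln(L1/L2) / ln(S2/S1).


Formula: m = ln(L1/L2) / ln(S2/S1)
Step 1: ln(L1/L2) = ln(25/100) = -1.38629
Step 2: S2/S1 = 1011/1179 = 0.85751
Step 3: ln(S2/S1) = ln(0.85751) = -0.15372
Step 4: m = -1.38629 / -0.15372 = 9.02

9.02 (Weibull m)


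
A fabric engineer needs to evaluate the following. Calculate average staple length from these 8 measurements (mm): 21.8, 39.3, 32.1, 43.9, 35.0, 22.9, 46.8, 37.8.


Formula: Mean = sum of lengths / count
Sum = 21.8 + 39.3 + 32.1 + 43.9 + 35.0 + 22.9 + 46.8 + 37.8
Sum = 279.6 mm
Mean = 279.6 / 8 = 34.95 mm

34.95 mm


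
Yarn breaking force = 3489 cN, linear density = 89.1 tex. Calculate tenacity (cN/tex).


Formula: Tenacity = Breaking force / Linear density
Tenacity = 3489 cN / 89.1 tex
Tenacity = 39.16 cN/tex

39.16 cN/tex


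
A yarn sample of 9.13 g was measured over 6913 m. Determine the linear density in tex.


Formula: Tex = (mass_g / length_m) * 1000
Substituting: Tex = (9.13 / 6913) * 1000
Intermediate: 9.13 / 6913 = 0.0013207 g/m
Tex = 0.0013207 * 1000 = 1.32 tex

1.32 tex


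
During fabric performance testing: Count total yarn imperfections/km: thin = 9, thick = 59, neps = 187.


Formula: Total = thin places + thick places + neps
Total = 9 + 59 + 187
Total = 255 imperfections/km

255 imperfections/km


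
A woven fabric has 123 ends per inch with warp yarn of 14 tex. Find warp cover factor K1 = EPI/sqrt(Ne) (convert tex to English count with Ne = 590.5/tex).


Formula: K1 = EPI / sqrt(Ne), with Ne = 590.5 / tex_warp
Step 1: Ne = 590.5 / 14 = 42.179
Step 2: sqrt(Ne) = sqrt(42.179) = 6.4945
Step 3: K1 = 123 / 6.4945 = 18.9

18.9
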